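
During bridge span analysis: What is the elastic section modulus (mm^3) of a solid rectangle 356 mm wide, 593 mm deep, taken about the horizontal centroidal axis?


S = b * h^2 / 6
= 356 * 593^2 / 6
= 356 * 351649 / 6
= 20864507.33 mm^3

20864507.33 mm^3


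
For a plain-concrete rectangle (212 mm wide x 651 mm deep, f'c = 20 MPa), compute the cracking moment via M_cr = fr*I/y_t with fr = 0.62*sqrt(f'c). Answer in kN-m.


fr = 0.62 * sqrt(20) = 0.62 * 4.4721 = 2.7727 MPa
I = 212 * 651^3 / 12 = 4874135301.0 mm^4
y_t = 325.5 mm
M_cr = fr * I / y_t = 2.7727 * 4874135301.0 / 325.5 N-mm
= 41.5196 kN-m

41.5196 kN-m


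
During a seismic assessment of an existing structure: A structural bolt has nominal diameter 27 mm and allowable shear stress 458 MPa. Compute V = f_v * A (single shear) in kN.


A = pi * d^2 / 4 = pi * 27^2 / 4 = 572.5553 mm^2
V = f_v * A / 1000 = 458 * 572.5553 / 1000
= 262.2303 kN

262.2303 kN


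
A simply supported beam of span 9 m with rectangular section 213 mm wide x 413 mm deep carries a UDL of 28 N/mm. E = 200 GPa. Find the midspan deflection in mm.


I = 213 * 413^3 / 12 = 1250398696.75 mm^4
L = 9000.0 mm, w = 28 N/mm, E = 200000.0 MPa
delta = 5 * w * L^4 / (384 * E * I)
= 5 * 28 * 9000.0^4 / (384 * 200000.0 * 1250398696.75)
= 9.5651 mm

9.5651 mm


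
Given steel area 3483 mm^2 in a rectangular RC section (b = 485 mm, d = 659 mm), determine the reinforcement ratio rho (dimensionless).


rho = As / (b * d)
= 3483 / (485 * 659)
= 3483 / 319615
= 0.010897 (dimensionless)

0.010897 (dimensionless)


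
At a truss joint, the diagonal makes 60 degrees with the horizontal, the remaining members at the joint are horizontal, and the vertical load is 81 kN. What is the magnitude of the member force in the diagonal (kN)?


At the joint, only the diagonal has a vertical component, so vertical equilibrium gives:
F * sin(60) = 81
F = 81 / sin(60)
= 81 / 0.866025
= 93.53 kN

93.53 kN


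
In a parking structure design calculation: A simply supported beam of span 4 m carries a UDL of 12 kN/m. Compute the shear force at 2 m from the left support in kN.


R_A = w * L / 2 = 12 * 4 / 2 = 24.0 kN
V(x) = R_A - w * x = 24.0 - 12 * 2
= 0.0 kN

0.0 kN


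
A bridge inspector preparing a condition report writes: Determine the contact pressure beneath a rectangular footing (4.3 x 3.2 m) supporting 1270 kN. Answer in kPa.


A = 4.3 * 3.2 = 13.76 m^2
q = P / A = 1270 / 13.76
= 92.2965 kPa

92.2965 kPa


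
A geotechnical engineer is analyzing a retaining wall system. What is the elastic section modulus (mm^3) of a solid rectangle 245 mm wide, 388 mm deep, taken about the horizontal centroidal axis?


S = b * h^2 / 6
= 245 * 388^2 / 6
= 245 * 150544 / 6
= 6147213.33 mm^3

6147213.33 mm^3


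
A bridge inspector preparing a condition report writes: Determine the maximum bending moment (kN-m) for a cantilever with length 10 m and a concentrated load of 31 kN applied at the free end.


For a cantilever with a point load at the free end:
M_max = P * L = 31 * 10 = 310 kN-m

310 kN-m


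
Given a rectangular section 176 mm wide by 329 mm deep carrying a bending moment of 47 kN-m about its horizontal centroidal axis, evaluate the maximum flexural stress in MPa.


I = b * h^3 / 12 = 176 * 329^3 / 12 = 522298905.33 mm^4
y = h / 2 = 329 / 2 = 164.5 mm
M = 47 kN-m = 47000000.0 N-mm
sigma = M * y / I = 47000000.0 * 164.5 / 522298905.33
= 14.8 MPa

14.8 MPa


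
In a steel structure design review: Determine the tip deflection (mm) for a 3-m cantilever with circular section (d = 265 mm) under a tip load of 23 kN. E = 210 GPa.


I = pi * d^4 / 64 = pi * 265^4 / 64 = 242076925.22 mm^4
L = 3000.0 mm, P = 23000.0 N, E = 210000.0 MPa
delta = P * L^3 / (3 * E * I)
= 23000.0 * 3000.0^3 / (3 * 210000.0 * 242076925.22)
= 4.0719 mm

4.0719 mm


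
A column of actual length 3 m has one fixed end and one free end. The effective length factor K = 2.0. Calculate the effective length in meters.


L_eff = K * L
= 2.0 * 3
= 6.0 m

6.0 m


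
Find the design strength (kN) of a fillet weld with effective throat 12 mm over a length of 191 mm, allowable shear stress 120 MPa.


Strength = throat * length * allowable stress
= 12 * 191 * 120 N
= 275040 N
= 275.04 kN

275.04 kN


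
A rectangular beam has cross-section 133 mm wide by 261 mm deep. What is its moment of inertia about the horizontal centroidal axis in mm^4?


I = b * h^3 / 12
= 133 * 261^3 / 12
= 133 * 17779581 / 12
= 197057022.75 mm^4

197057022.75 mm^4


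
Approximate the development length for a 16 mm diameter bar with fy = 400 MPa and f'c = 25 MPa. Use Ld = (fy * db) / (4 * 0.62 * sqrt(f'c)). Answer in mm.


Ld = (fy * db) / (4 * 0.62 * sqrt(f'c))
= (400 * 16) / (4 * 0.62 * sqrt(25))
= 6400 / 12.4
= 516.13 mm

516.13 mm


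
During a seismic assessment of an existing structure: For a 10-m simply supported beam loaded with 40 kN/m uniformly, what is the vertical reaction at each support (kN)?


Total load = w * L = 40 * 10 = 400 kN
By symmetry, each reaction R = total / 2 = 400 / 2 = 200.0 kN

200.0 kN


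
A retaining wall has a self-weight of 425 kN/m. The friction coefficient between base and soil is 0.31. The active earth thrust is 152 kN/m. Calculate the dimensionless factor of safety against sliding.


Resisting force = mu * W = 0.31 * 425 = 131.75 kN/m
FOS = Resisting / Driving = 131.75 / 152
= 0.8668 (dimensionless)

0.8668 (dimensionless)


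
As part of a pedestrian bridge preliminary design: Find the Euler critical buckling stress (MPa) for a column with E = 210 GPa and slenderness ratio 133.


sigma_cr = pi^2 * E / lambda^2
= 9.8696 * 210000.0 / 133^2
= 9.8696 * 210000.0 / 17689
= 117.1698 MPa

117.1698 MPa


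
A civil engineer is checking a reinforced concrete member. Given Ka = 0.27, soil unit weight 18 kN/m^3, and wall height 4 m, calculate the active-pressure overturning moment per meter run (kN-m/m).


Pa = 0.5 * Ka * gamma * H^2
= 0.5 * 0.27 * 18 * 4^2
= 38.88 kN/m
Arm = H / 3 = 4 / 3 = 1.3333 m
Mo = Pa * arm = Pa * H / 3 = 38.88 * 4 / 3 = 51.84 kN-m/m

51.84 kN-m/m


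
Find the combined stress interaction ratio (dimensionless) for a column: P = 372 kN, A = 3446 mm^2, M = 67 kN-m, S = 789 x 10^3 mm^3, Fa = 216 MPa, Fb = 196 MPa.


f_a = P / A = 372000.0 / 3446 = 107.9512 MPa
f_b = M / S = 67000000.0 / 789000.0 = 84.9176 MPa
Ratio = f_a / Fa + f_b / Fb
= 107.9512 / 216 + 84.9176 / 196
= 0.933 (dimensionless)

0.933 (dimensionless)


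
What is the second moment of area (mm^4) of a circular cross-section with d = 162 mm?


r = d / 2 = 162 / 2 = 81.0 mm
I = pi * r^4 / 4 = pi * 81.0^4 / 4
= 33808815.61 mm^4

33808815.61 mm^4


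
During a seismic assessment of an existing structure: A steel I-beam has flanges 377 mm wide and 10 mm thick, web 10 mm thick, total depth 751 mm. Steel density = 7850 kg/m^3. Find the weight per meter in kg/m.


A_flanges = 2 * 377 * 10 = 7540 mm^2
A_web = (751 - 2 * 10) * 10 = 7310 mm^2
A_total = 7540 + 7310 = 14850 mm^2 = 0.014850 m^2
Weight = rho * A = 7850 * 0.014850 = 116.5725 kg/m

116.5725 kg/m


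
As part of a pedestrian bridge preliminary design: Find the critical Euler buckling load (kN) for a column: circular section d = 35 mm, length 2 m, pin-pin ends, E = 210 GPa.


I = pi * d^4 / 64 = 73661.76 mm^4
L = 2000.0 mm
P_cr = pi^2 * E * I / L^2
= 9.8696 * 210000.0 * 73661.76 / 2000.0^2
= 38168.15 N = 38.1682 kN

38.1682 kN


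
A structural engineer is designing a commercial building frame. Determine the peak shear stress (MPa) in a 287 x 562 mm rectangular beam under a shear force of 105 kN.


A = b * h = 287 * 562 = 161294 mm^2
V = 105 kN = 105000.0 N
tau_max = 1.5 * V / A = 1.5 * 105000.0 / 161294
= 0.9765 MPa

0.9765 MPa


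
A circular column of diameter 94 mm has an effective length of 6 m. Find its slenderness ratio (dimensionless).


Radius of gyration r = d / 4 = 94 / 4 = 23.5 mm
L_eff = 6000.0 mm
Slenderness ratio = L / r = 6000.0 / 23.5 = 255.32 (dimensionless)

255.32 (dimensionless)


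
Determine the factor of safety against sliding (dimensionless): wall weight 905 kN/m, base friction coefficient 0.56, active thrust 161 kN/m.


Resisting force = mu * W = 0.56 * 905 = 506.8 kN/m
FOS = Resisting / Driving = 506.8 / 161
= 3.1478 (dimensionless)

3.1478 (dimensionless)


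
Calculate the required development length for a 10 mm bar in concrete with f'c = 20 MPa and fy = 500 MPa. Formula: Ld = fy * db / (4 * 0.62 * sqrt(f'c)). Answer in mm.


Ld = (fy * db) / (4 * 0.62 * sqrt(f'c))
= (500 * 10) / (4 * 0.62 * sqrt(20))
= 5000 / 11.0909
= 450.82 mm

450.82 mm


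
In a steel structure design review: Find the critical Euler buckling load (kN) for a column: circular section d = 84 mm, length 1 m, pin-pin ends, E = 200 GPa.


I = pi * d^4 / 64 = 2443920.32 mm^4
L = 1000.0 mm
P_cr = pi^2 * E * I / L^2
= 9.8696 * 200000.0 * 2443920.32 / 1000.0^2
= 4824105.36 N = 4824.1054 kN

4824.1054 kN


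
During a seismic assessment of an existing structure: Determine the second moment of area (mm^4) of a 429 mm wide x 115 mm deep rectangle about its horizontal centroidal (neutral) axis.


I = b * h^3 / 12
= 429 * 115^3 / 12
= 429 * 1520875 / 12
= 54371281.25 mm^4

54371281.25 mm^4


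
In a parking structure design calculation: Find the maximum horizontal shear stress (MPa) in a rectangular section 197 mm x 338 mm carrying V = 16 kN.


A = b * h = 197 * 338 = 66586 mm^2
V = 16 kN = 16000.0 N
tau_max = 1.5 * V / A = 1.5 * 16000.0 / 66586
= 0.3604 MPa

0.3604 MPa


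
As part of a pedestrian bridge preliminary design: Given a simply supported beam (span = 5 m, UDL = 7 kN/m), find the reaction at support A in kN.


Total load = w * L = 7 * 5 = 35 kN
By symmetry, each reaction R = total / 2 = 35 / 2 = 17.5 kN

17.5 kN


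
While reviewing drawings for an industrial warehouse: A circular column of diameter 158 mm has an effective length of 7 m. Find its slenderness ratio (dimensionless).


Radius of gyration r = d / 4 = 158 / 4 = 39.5 mm
L_eff = 7000.0 mm
Slenderness ratio = L / r = 7000.0 / 39.5 = 177.22 (dimensionless)

177.22 (dimensionless)


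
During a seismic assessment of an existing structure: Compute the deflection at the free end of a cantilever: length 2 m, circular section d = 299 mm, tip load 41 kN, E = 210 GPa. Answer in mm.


I = pi * d^4 / 64 = pi * 299^4 / 64 = 392332830.95 mm^4
L = 2000.0 mm, P = 41000.0 N, E = 210000.0 MPa
delta = P * L^3 / (3 * E * I)
= 41000.0 * 2000.0^3 / (3 * 210000.0 * 392332830.95)
= 1.327 mm

1.327 mm


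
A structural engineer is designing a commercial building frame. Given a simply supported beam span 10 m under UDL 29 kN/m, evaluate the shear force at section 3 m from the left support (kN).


R_A = w * L / 2 = 29 * 10 / 2 = 145.0 kN
V(x) = R_A - w * x = 145.0 - 29 * 3
= 58.0 kN

58.0 kN


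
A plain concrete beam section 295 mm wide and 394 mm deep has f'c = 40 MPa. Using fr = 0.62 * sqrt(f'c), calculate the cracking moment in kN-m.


fr = 0.62 * sqrt(40) = 0.62 * 6.3246 = 3.9212 MPa
I = 295 * 394^3 / 12 = 1503590023.33 mm^4
y_t = 197.0 mm
M_cr = fr * I / y_t = 3.9212 * 1503590023.33 / 197.0 N-mm
= 29.9285 kN-m

29.9285 kN-m


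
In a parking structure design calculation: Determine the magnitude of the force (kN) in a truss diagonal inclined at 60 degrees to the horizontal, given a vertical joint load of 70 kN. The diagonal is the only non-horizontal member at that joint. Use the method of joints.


At the joint, only the diagonal has a vertical component, so vertical equilibrium gives:
F * sin(60) = 70
F = 70 / sin(60)
= 70 / 0.866025
= 80.83 kN

80.83 kN


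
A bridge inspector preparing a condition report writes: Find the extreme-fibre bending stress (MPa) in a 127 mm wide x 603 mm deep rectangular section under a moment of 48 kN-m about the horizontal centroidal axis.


I = b * h^3 / 12 = 127 * 603^3 / 12 = 2320461735.75 mm^4
y = h / 2 = 603 / 2 = 301.5 mm
M = 48 kN-m = 48000000.0 N-mm
sigma = M * y / I = 48000000.0 * 301.5 / 2320461735.75
= 6.24 MPa

6.24 MPa


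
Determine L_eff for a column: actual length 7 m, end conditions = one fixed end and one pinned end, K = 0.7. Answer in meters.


L_eff = K * L
= 0.7 * 7
= 4.9 m

4.9 m


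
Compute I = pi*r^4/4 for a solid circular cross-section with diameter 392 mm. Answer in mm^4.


r = d / 2 = 392 / 2 = 196.0 mm
I = pi * r^4 / 4 = pi * 196.0^4 / 4
= 1159082014.14 mm^4

1159082014.14 mm^4


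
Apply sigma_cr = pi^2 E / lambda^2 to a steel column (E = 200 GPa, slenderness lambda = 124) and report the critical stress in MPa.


sigma_cr = pi^2 * E / lambda^2
= 9.8696 * 200000.0 / 124^2
= 9.8696 * 200000.0 / 15376
= 128.3767 MPa

128.3767 MPa


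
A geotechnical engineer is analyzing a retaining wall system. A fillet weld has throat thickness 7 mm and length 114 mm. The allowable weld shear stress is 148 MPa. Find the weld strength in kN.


Strength = throat * length * allowable stress
= 7 * 114 * 148 N
= 118104 N
= 118.1 kN

118.1 kN


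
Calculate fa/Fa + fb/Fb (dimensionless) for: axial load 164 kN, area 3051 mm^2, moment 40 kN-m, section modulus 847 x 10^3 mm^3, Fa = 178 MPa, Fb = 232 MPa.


f_a = P / A = 164000.0 / 3051 = 53.7529 MPa
f_b = M / S = 40000000.0 / 847000.0 = 47.2255 MPa
Ratio = f_a / Fa + f_b / Fb
= 53.7529 / 178 + 47.2255 / 232
= 0.5055 (dimensionless)

0.5055 (dimensionless)


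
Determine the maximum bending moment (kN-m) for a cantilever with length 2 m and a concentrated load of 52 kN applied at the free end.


For a cantilever with a point load at the free end:
M_max = P * L = 52 * 2 = 104 kN-m

104 kN-m


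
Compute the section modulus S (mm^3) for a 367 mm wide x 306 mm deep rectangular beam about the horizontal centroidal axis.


S = b * h^2 / 6
= 367 * 306^2 / 6
= 367 * 93636 / 6
= 5727402.0 mm^3

5727402.0 mm^3


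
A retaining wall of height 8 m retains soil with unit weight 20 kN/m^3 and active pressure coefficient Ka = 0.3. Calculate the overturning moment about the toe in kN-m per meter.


Pa = 0.5 * Ka * gamma * H^2
= 0.5 * 0.3 * 20 * 8^2
= 192.0 kN/m
Arm = H / 3 = 8 / 3 = 2.6667 m
Mo = Pa * arm = Pa * H / 3 = 192.0 * 8 / 3 = 512.0 kN-m/m

512.0 kN-m/m


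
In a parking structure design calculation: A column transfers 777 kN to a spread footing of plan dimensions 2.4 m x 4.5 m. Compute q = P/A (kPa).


A = 2.4 * 4.5 = 10.8 m^2
q = P / A = 777 / 10.8
= 71.9444 kPa

71.9444 kPa


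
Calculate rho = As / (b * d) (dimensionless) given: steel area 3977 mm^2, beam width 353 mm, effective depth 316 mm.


rho = As / (b * d)
= 3977 / (353 * 316)
= 3977 / 111548
= 0.035653 (dimensionless)

0.035653 (dimensionless)


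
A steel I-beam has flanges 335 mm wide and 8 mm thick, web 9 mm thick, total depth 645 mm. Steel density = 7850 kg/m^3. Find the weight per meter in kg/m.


A_flanges = 2 * 335 * 8 = 5360 mm^2
A_web = (645 - 2 * 8) * 9 = 5661 mm^2
A_total = 5360 + 5661 = 11021 mm^2 = 0.011021 m^2
Weight = rho * A = 7850 * 0.011021 = 86.5148 kg/m

86.5148 kg/m


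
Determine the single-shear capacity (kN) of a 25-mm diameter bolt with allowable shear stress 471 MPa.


A = pi * d^2 / 4 = pi * 25^2 / 4 = 490.8739 mm^2
V = f_v * A / 1000 = 471 * 490.8739 / 1000
= 231.2016 kN

231.2016 kN


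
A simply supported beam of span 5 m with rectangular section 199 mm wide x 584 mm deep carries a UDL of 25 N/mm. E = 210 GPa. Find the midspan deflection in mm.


I = 199 * 584^3 / 12 = 3303013674.67 mm^4
L = 5000.0 mm, w = 25 N/mm, E = 210000.0 MPa
delta = 5 * w * L^4 / (384 * E * I)
= 5 * 25 * 5000.0^4 / (384 * 210000.0 * 3303013674.67)
= 0.2933 mm

0.2933 mm


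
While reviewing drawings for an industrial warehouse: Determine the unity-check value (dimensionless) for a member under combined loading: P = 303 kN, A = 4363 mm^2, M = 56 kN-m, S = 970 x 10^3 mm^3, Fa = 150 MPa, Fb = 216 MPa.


f_a = P / A = 303000.0 / 4363 = 69.4476 MPa
f_b = M / S = 56000000.0 / 970000.0 = 57.732 MPa
Ratio = f_a / Fa + f_b / Fb
= 69.4476 / 150 + 57.732 / 216
= 0.7303 (dimensionless)

0.7303 (dimensionless)


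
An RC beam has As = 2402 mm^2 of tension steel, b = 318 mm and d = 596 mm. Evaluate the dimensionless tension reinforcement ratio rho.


rho = As / (b * d)
= 2402 / (318 * 596)
= 2402 / 189528
= 0.012674 (dimensionless)

0.012674 (dimensionless)


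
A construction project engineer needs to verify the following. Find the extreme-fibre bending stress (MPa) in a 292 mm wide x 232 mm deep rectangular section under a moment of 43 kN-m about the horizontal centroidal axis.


I = b * h^3 / 12 = 292 * 232^3 / 12 = 303854421.33 mm^4
y = h / 2 = 232 / 2 = 116.0 mm
M = 43 kN-m = 43000000.0 N-mm
sigma = M * y / I = 43000000.0 * 116.0 / 303854421.33
= 16.42 MPa

16.42 MPa


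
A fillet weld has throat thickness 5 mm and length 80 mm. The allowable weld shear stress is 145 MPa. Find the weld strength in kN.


Strength = throat * length * allowable stress
= 5 * 80 * 145 N
= 58000 N
= 58.0 kN

58.0 kN


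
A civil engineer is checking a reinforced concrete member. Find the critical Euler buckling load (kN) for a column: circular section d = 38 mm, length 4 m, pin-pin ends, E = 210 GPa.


I = pi * d^4 / 64 = 102353.87 mm^4
L = 4000.0 mm
P_cr = pi^2 * E * I / L^2
= 9.8696 * 210000.0 * 102353.87 / 4000.0^2
= 13258.77 N = 13.2588 kN

13.2588 kN


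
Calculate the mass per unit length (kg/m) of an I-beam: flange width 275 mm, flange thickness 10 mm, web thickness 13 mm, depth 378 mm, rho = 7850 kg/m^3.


A_flanges = 2 * 275 * 10 = 5500 mm^2
A_web = (378 - 2 * 10) * 13 = 4654 mm^2
A_total = 5500 + 4654 = 10154 mm^2 = 0.010154 m^2
Weight = rho * A = 7850 * 0.010154 = 79.7089 kg/m

79.7089 kg/m


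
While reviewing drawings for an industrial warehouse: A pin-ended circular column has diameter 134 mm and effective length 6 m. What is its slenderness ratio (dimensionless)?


Radius of gyration r = d / 4 = 134 / 4 = 33.5 mm
L_eff = 6000.0 mm
Slenderness ratio = L / r = 6000.0 / 33.5 = 179.1 (dimensionless)

179.1 (dimensionless)


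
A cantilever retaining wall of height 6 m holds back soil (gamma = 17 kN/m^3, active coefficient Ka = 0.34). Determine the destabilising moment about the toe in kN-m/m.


Pa = 0.5 * Ka * gamma * H^2
= 0.5 * 0.34 * 17 * 6^2
= 104.04 kN/m
Arm = H / 3 = 6 / 3 = 2.0 m
Mo = Pa * arm = Pa * H / 3 = 104.04 * 6 / 3 = 208.08 kN-m/m

208.08 kN-m/m


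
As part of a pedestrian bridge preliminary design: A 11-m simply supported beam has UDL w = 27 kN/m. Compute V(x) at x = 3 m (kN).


R_A = w * L / 2 = 27 * 11 / 2 = 148.5 kN
V(x) = R_A - w * x = 148.5 - 27 * 3
= 67.5 kN

67.5 kN


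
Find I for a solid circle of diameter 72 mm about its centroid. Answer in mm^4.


r = d / 2 = 72 / 2 = 36.0 mm
I = pi * r^4 / 4 = pi * 36.0^4 / 4
= 1319167.32 mm^4

1319167.32 mm^4


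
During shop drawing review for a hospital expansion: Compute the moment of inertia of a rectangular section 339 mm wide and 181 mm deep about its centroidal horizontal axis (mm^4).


I = b * h^3 / 12
= 339 * 181^3 / 12
= 339 * 5929741 / 12
= 167515183.25 mm^4

167515183.25 mm^4


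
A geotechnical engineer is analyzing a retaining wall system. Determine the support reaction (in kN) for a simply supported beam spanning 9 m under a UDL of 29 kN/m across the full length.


Total load = w * L = 29 * 9 = 261 kN
By symmetry, each reaction R = total / 2 = 261 / 2 = 130.5 kN

130.5 kN


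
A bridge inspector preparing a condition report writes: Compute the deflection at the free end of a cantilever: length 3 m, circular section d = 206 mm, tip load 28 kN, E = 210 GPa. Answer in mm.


I = pi * d^4 / 64 = pi * 206^4 / 64 = 88397255.23 mm^4
L = 3000.0 mm, P = 28000.0 N, E = 210000.0 MPa
delta = P * L^3 / (3 * E * I)
= 28000.0 * 3000.0^3 / (3 * 210000.0 * 88397255.23)
= 13.5751 mm

13.5751 mm


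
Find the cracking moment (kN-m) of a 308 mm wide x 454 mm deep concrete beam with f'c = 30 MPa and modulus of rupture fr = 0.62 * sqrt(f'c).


fr = 0.62 * sqrt(30) = 0.62 * 5.4772 = 3.3959 MPa
I = 308 * 454^3 / 12 = 2401801042.67 mm^4
y_t = 227.0 mm
M_cr = fr * I / y_t = 3.3959 * 2401801042.67 / 227.0 N-mm
= 35.9305 kN-m

35.9305 kN-m


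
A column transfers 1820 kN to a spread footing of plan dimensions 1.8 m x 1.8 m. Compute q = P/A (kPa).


A = 1.8 * 1.8 = 3.24 m^2
q = P / A = 1820 / 3.24
= 561.7284 kPa

561.7284 kPa


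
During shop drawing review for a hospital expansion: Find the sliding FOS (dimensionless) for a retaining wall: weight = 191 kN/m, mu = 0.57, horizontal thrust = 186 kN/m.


Resisting force = mu * W = 0.57 * 191 = 108.87 kN/m
FOS = Resisting / Driving = 108.87 / 186
= 0.5853 (dimensionless)

0.5853 (dimensionless)


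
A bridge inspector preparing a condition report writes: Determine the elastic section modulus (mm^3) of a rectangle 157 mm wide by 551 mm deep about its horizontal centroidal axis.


S = b * h^2 / 6
= 157 * 551^2 / 6
= 157 * 303601 / 6
= 7944226.17 mm^3

7944226.17 mm^3


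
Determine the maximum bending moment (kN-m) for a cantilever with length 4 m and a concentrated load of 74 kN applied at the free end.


For a cantilever with a point load at the free end:
M_max = P * L = 74 * 4 = 296 kN-m

296 kN-m


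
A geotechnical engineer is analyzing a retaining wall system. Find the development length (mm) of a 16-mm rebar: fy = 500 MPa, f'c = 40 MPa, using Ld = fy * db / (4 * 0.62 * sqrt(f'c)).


Ld = (fy * db) / (4 * 0.62 * sqrt(f'c))
= (500 * 16) / (4 * 0.62 * sqrt(40))
= 8000 / 15.6849
= 510.04 mm

510.04 mm


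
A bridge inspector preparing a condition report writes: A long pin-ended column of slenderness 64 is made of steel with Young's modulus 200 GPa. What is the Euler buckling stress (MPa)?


sigma_cr = pi^2 * E / lambda^2
= 9.8696 * 200000.0 / 64^2
= 9.8696 * 200000.0 / 4096
= 481.9143 MPa

481.9143 MPa


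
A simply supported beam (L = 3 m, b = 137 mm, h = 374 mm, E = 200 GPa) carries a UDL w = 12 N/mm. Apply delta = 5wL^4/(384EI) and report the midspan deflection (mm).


I = 137 * 374^3 / 12 = 597247207.33 mm^4
L = 3000.0 mm, w = 12 N/mm, E = 200000.0 MPa
delta = 5 * w * L^4 / (384 * E * I)
= 5 * 12 * 3000.0^4 / (384 * 200000.0 * 597247207.33)
= 0.106 mm

0.106 mm


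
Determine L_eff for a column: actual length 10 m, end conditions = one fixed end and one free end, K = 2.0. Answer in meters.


L_eff = K * L
= 2.0 * 10
= 20.0 m

20.0 m


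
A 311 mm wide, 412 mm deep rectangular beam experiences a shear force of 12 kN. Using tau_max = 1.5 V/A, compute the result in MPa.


A = b * h = 311 * 412 = 128132 mm^2
V = 12 kN = 12000.0 N
tau_max = 1.5 * V / A = 1.5 * 12000.0 / 128132
= 0.1405 MPa

0.1405 MPa


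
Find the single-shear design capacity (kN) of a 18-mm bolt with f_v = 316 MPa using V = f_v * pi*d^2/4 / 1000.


A = pi * d^2 / 4 = pi * 18^2 / 4 = 254.469 mm^2
V = f_v * A / 1000 = 316 * 254.469 / 1000
= 80.4122 kN

80.4122 kN


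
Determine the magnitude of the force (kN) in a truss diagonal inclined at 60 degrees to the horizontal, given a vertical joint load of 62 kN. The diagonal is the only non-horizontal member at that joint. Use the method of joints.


At the joint, only the diagonal has a vertical component, so vertical equilibrium gives:
F * sin(60) = 62
F = 62 / sin(60)
= 62 / 0.866025
= 71.59 kN

71.59 kN


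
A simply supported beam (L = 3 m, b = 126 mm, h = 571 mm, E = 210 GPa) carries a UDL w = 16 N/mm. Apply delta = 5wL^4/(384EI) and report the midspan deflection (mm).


I = 126 * 571^3 / 12 = 1954778815.5 mm^4
L = 3000.0 mm, w = 16 N/mm, E = 210000.0 MPa
delta = 5 * w * L^4 / (384 * E * I)
= 5 * 16 * 3000.0^4 / (384 * 210000.0 * 1954778815.5)
= 0.0411 mm

0.0411 mm


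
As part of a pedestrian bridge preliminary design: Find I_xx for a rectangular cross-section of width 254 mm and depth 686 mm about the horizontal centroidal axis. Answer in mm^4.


I = b * h^3 / 12
= 254 * 686^3 / 12
= 254 * 322828856 / 12
= 6833210785.33 mm^4

6833210785.33 mm^4


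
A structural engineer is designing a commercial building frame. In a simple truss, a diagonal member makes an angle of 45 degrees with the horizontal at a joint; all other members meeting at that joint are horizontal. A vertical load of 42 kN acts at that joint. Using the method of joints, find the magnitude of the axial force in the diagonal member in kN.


At the joint, only the diagonal has a vertical component, so vertical equilibrium gives:
F * sin(45) = 42
F = 42 / sin(45)
= 42 / 0.707107
= 59.4 kN

59.4 kN


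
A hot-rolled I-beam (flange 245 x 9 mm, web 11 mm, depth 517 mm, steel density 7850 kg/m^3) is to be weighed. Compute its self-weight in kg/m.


A_flanges = 2 * 245 * 9 = 4410 mm^2
A_web = (517 - 2 * 9) * 11 = 5489 mm^2
A_total = 4410 + 5489 = 9899 mm^2 = 0.009899 m^2
Weight = rho * A = 7850 * 0.009899 = 77.7071 kg/m

77.7071 kg/m


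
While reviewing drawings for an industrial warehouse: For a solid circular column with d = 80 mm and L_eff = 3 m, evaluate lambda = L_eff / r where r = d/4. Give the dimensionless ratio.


Radius of gyration r = d / 4 = 80 / 4 = 20.0 mm
L_eff = 3000.0 mm
Slenderness ratio = L / r = 3000.0 / 20.0 = 150.0 (dimensionless)

150.0 (dimensionless)


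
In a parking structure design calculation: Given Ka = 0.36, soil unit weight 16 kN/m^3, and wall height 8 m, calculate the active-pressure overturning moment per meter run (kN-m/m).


Pa = 0.5 * Ka * gamma * H^2
= 0.5 * 0.36 * 16 * 8^2
= 184.32 kN/m
Arm = H / 3 = 8 / 3 = 2.6667 m
Mo = Pa * arm = Pa * H / 3 = 184.32 * 8 / 3 = 491.52 kN-m/m

491.52 kN-m/m


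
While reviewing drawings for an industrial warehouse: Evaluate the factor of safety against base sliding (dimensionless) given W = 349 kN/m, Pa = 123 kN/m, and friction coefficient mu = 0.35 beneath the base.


Resisting force = mu * W = 0.35 * 349 = 122.15 kN/m
FOS = Resisting / Driving = 122.15 / 123
= 0.9931 (dimensionless)

0.9931 (dimensionless)


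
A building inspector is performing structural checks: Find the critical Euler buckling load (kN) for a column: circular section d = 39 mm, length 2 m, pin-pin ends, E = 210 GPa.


I = pi * d^4 / 64 = 113560.77 mm^4
L = 2000.0 mm
P_cr = pi^2 * E * I / L^2
= 9.8696 * 210000.0 * 113560.77 / 2000.0^2
= 58841.99 N = 58.842 kN

58.842 kN


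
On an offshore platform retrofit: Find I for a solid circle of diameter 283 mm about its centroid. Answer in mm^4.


r = d / 2 = 283 / 2 = 141.5 mm
I = pi * r^4 / 4 = pi * 141.5^4 / 4
= 314858658.55 mm^4

314858658.55 mm^4


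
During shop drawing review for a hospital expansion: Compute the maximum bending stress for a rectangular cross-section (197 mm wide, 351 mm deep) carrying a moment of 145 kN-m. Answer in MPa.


I = b * h^3 / 12 = 197 * 351^3 / 12 = 709914962.25 mm^4
y = h / 2 = 351 / 2 = 175.5 mm
M = 145 kN-m = 145000000.0 N-mm
sigma = M * y / I = 145000000.0 * 175.5 / 709914962.25
= 35.85 MPa

35.85 MPa


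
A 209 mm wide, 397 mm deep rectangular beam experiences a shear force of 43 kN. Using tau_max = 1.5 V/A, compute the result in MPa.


A = b * h = 209 * 397 = 82973 mm^2
V = 43 kN = 43000.0 N
tau_max = 1.5 * V / A = 1.5 * 43000.0 / 82973
= 0.7774 MPa

0.7774 MPa


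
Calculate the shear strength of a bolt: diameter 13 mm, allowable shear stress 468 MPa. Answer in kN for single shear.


A = pi * d^2 / 4 = pi * 13^2 / 4 = 132.7323 mm^2
V = f_v * A / 1000 = 468 * 132.7323 / 1000
= 62.1187 kN

62.1187 kN


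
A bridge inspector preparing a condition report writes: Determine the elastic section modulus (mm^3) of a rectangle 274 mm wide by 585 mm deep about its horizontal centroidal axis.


S = b * h^2 / 6
= 274 * 585^2 / 6
= 274 * 342225 / 6
= 15628275.0 mm^3

15628275.0 mm^3


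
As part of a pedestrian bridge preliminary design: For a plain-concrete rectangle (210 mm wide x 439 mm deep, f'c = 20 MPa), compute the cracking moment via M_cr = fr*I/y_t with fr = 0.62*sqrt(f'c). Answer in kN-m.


fr = 0.62 * sqrt(20) = 0.62 * 4.4721 = 2.7727 MPa
I = 210 * 439^3 / 12 = 1480579082.5 mm^4
y_t = 219.5 mm
M_cr = fr * I / y_t = 2.7727 * 1480579082.5 / 219.5 N-mm
= 18.7027 kN-m

18.7027 kN-m


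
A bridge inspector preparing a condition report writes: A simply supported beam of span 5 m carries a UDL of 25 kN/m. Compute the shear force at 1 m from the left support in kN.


R_A = w * L / 2 = 25 * 5 / 2 = 62.5 kN
V(x) = R_A - w * x = 62.5 - 25 * 1
= 37.5 kN

37.5 kN


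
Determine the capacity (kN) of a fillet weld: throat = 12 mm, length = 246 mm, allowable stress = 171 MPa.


Strength = throat * length * allowable stress
= 12 * 246 * 171 N
= 504792 N
= 504.79 kN

504.79 kN


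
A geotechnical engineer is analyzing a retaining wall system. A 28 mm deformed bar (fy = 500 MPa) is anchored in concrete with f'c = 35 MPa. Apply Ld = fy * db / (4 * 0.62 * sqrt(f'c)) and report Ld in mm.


Ld = (fy * db) / (4 * 0.62 * sqrt(f'c))
= (500 * 28) / (4 * 0.62 * sqrt(35))
= 14000 / 14.6719
= 954.21 mm

954.21 mm


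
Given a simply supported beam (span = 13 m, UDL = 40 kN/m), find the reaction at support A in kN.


Total load = w * L = 40 * 13 = 520 kN
By symmetry, each reaction R = total / 2 = 520 / 2 = 260.0 kN

260.0 kN


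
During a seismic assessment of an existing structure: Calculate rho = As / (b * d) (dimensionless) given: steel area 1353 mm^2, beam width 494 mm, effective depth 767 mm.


rho = As / (b * d)
= 1353 / (494 * 767)
= 1353 / 378898
= 0.003571 (dimensionless)

0.003571 (dimensionless)


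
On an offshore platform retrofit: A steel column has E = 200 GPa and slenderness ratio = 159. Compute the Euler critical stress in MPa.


sigma_cr = pi^2 * E / lambda^2
= 9.8696 * 200000.0 / 159^2
= 9.8696 * 200000.0 / 25281
= 78.0792 MPa

78.0792 MPa


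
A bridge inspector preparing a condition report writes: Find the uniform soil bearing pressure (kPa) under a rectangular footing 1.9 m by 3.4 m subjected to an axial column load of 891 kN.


A = 1.9 * 3.4 = 6.46 m^2
q = P / A = 891 / 6.46
= 137.9257 kPa

137.9257 kPa


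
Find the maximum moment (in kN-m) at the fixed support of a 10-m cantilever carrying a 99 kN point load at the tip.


For a cantilever with a point load at the free end:
M_max = P * L = 99 * 10 = 990 kN-m

990 kN-m


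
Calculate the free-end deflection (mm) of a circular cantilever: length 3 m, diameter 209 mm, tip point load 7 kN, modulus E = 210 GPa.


I = pi * d^4 / 64 = pi * 209^4 / 64 = 93660191.87 mm^4
L = 3000.0 mm, P = 7000.0 N, E = 210000.0 MPa
delta = P * L^3 / (3 * E * I)
= 7000.0 * 3000.0^3 / (3 * 210000.0 * 93660191.87)
= 3.2031 mm

3.2031 mm


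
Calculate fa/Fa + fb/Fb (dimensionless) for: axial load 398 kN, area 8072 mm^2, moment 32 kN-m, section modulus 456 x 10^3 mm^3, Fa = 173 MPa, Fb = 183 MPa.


f_a = P / A = 398000.0 / 8072 = 49.3062 MPa
f_b = M / S = 32000000.0 / 456000.0 = 70.1754 MPa
Ratio = f_a / Fa + f_b / Fb
= 49.3062 / 173 + 70.1754 / 183
= 0.6685 (dimensionless)

0.6685 (dimensionless)


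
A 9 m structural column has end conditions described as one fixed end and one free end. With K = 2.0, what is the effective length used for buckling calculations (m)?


L_eff = K * L
= 2.0 * 9
= 18.0 m

18.0 m


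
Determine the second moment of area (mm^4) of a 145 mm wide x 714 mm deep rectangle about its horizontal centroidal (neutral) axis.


I = b * h^3 / 12
= 145 * 714^3 / 12
= 145 * 363994344 / 12
= 4398264990.0 mm^4

4398264990.0 mm^4


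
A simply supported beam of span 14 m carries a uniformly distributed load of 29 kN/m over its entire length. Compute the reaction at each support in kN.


Total load = w * L = 29 * 14 = 406 kN
By symmetry, each reaction R = total / 2 = 406 / 2 = 203.0 kN

203.0 kN


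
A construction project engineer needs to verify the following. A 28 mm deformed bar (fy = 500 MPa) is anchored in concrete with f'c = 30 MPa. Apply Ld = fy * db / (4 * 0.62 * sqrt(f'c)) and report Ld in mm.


Ld = (fy * db) / (4 * 0.62 * sqrt(f'c))
= (500 * 28) / (4 * 0.62 * sqrt(30))
= 14000 / 13.5835
= 1030.66 mm

1030.66 mm


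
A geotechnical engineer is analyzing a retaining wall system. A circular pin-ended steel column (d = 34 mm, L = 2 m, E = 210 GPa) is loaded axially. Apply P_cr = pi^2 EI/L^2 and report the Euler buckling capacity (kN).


I = pi * d^4 / 64 = 65597.24 mm^4
L = 2000.0 mm
P_cr = pi^2 * E * I / L^2
= 9.8696 * 210000.0 * 65597.24 / 2000.0^2
= 33989.49 N = 33.9895 kN

33.9895 kN


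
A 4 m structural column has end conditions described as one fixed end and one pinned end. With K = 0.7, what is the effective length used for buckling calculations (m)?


L_eff = K * L
= 0.7 * 4
= 2.8 m

2.8 m


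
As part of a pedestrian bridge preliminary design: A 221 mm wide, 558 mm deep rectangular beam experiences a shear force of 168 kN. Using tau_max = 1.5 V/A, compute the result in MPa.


A = b * h = 221 * 558 = 123318 mm^2
V = 168 kN = 168000.0 N
tau_max = 1.5 * V / A = 1.5 * 168000.0 / 123318
= 2.0435 MPa

2.0435 MPa


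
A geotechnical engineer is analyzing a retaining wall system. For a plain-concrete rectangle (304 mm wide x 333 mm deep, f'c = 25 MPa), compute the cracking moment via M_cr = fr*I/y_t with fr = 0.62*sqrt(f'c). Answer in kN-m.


fr = 0.62 * sqrt(25) = 0.62 * 5.0 = 3.1 MPa
I = 304 * 333^3 / 12 = 935459604.0 mm^4
y_t = 166.5 mm
M_cr = fr * I / y_t = 3.1 * 935459604.0 / 166.5 N-mm
= 17.417 kN-m

17.417 kN-m


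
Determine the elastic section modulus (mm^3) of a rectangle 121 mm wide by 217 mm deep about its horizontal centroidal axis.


S = b * h^2 / 6
= 121 * 217^2 / 6
= 121 * 47089 / 6
= 949628.17 mm^3

949628.17 mm^3


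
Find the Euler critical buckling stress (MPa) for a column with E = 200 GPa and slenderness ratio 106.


sigma_cr = pi^2 * E / lambda^2
= 9.8696 * 200000.0 / 106^2
= 9.8696 * 200000.0 / 11236
= 175.6783 MPa

175.6783 MPa


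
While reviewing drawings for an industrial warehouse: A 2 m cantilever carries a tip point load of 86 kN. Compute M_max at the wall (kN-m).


For a cantilever with a point load at the free end:
M_max = P * L = 86 * 2 = 172 kN-m

172 kN-m


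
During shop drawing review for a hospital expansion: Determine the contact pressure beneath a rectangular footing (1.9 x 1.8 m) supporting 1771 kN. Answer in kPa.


A = 1.9 * 1.8 = 3.42 m^2
q = P / A = 1771 / 3.42
= 517.8363 kPa

517.8363 kPa


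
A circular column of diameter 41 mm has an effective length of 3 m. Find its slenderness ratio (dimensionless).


Radius of gyration r = d / 4 = 41 / 4 = 10.25 mm
L_eff = 3000.0 mm
Slenderness ratio = L / r = 3000.0 / 10.25 = 292.68 (dimensionless)

292.68 (dimensionless)


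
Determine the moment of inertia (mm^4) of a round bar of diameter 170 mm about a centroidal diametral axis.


r = d / 2 = 170 / 2 = 85.0 mm
I = pi * r^4 / 4 = pi * 85.0^4 / 4
= 40998275.0 mm^4

40998275.0 mm^4


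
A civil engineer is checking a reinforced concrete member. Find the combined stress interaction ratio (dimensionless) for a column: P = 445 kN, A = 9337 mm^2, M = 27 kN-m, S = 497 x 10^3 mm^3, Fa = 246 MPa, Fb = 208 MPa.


f_a = P / A = 445000.0 / 9337 = 47.6598 MPa
f_b = M / S = 27000000.0 / 497000.0 = 54.326 MPa
Ratio = f_a / Fa + f_b / Fb
= 47.6598 / 246 + 54.326 / 208
= 0.4549 (dimensionless)

0.4549 (dimensionless)


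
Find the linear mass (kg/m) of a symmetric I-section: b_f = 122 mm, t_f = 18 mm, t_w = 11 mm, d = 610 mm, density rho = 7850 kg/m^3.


A_flanges = 2 * 122 * 18 = 4392 mm^2
A_web = (610 - 2 * 18) * 11 = 6314 mm^2
A_total = 4392 + 6314 = 10706 mm^2 = 0.010706 m^2
Weight = rho * A = 7850 * 0.010706 = 84.0421 kg/m

84.0421 kg/m


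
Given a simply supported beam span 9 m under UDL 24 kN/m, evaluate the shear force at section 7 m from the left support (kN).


R_A = w * L / 2 = 24 * 9 / 2 = 108.0 kN
V(x) = R_A - w * x = 108.0 - 24 * 7
= -60.0 kN

-60.0 kN


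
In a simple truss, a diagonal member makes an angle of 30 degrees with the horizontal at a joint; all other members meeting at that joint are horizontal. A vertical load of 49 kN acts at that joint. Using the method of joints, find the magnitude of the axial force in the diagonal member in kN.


At the joint, only the diagonal has a vertical component, so vertical equilibrium gives:
F * sin(30) = 49
F = 49 / sin(30)
= 49 / 0.5
= 98.0 kN

98.0 kN


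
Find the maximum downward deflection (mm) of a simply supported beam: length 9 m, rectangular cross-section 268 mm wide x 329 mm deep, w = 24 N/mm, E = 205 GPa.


I = 268 * 329^3 / 12 = 795318787.67 mm^4
L = 9000.0 mm, w = 24 N/mm, E = 205000.0 MPa
delta = 5 * w * L^4 / (384 * E * I)
= 5 * 24 * 9000.0^4 / (384 * 205000.0 * 795318787.67)
= 12.5755 mm

12.5755 mm


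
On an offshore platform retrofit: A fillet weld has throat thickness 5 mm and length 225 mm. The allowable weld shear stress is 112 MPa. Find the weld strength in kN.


Strength = throat * length * allowable stress
= 5 * 225 * 112 N
= 126000 N
= 126.0 kN

126.0 kN


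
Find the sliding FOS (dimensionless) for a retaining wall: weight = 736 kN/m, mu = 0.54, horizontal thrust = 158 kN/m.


Resisting force = mu * W = 0.54 * 736 = 397.44 kN/m
FOS = Resisting / Driving = 397.44 / 158
= 2.5154 (dimensionless)

2.5154 (dimensionless)


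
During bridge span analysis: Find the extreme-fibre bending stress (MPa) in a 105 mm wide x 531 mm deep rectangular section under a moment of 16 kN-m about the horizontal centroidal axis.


I = b * h^3 / 12 = 105 * 531^3 / 12 = 1310061296.25 mm^4
y = h / 2 = 531 / 2 = 265.5 mm
M = 16 kN-m = 16000000.0 N-mm
sigma = M * y / I = 16000000.0 * 265.5 / 1310061296.25
= 3.24 MPa

3.24 MPa


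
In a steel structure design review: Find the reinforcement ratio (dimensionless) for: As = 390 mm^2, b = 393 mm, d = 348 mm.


rho = As / (b * d)
= 390 / (393 * 348)
= 390 / 136764
= 0.002852 (dimensionless)

0.002852 (dimensionless)


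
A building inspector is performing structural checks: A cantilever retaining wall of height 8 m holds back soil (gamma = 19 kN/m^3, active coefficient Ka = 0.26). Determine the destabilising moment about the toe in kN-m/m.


Pa = 0.5 * Ka * gamma * H^2
= 0.5 * 0.26 * 19 * 8^2
= 158.08 kN/m
Arm = H / 3 = 8 / 3 = 2.6667 m
Mo = Pa * arm = Pa * H / 3 = 158.08 * 8 / 3 = 421.5467 kN-m/m

421.5467 kN-m/m


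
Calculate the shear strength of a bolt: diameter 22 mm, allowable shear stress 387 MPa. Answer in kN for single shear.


A = pi * d^2 / 4 = pi * 22^2 / 4 = 380.1327 mm^2
V = f_v * A / 1000 = 387 * 380.1327 / 1000
= 147.1114 kN

147.1114 kN


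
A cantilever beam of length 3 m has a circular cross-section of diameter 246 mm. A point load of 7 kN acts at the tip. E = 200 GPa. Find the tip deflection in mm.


I = pi * d^4 / 64 = pi * 246^4 / 64 = 179767147.47 mm^4
L = 3000.0 mm, P = 7000.0 N, E = 200000.0 MPa
delta = P * L^3 / (3 * E * I)
= 7000.0 * 3000.0^3 / (3 * 200000.0 * 179767147.47)
= 1.7523 mm

1.7523 mm


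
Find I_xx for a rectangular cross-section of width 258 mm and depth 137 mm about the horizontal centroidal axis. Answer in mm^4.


I = b * h^3 / 12
= 258 * 137^3 / 12
= 258 * 2571353 / 12
= 55284089.5 mm^4

55284089.5 mm^4


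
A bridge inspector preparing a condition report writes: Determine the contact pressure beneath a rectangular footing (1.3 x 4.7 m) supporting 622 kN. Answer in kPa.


A = 1.3 * 4.7 = 6.11 m^2
q = P / A = 622 / 6.11
= 101.8003 kPa

101.8003 kPa


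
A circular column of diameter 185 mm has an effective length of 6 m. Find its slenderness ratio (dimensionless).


Radius of gyration r = d / 4 = 185 / 4 = 46.25 mm
L_eff = 6000.0 mm
Slenderness ratio = L / r = 6000.0 / 46.25 = 129.73 (dimensionless)

129.73 (dimensionless)


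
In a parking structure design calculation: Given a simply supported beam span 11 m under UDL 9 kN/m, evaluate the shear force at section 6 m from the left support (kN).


R_A = w * L / 2 = 9 * 11 / 2 = 49.5 kN
V(x) = R_A - w * x = 49.5 - 9 * 6
= -4.5 kN

-4.5 kN
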